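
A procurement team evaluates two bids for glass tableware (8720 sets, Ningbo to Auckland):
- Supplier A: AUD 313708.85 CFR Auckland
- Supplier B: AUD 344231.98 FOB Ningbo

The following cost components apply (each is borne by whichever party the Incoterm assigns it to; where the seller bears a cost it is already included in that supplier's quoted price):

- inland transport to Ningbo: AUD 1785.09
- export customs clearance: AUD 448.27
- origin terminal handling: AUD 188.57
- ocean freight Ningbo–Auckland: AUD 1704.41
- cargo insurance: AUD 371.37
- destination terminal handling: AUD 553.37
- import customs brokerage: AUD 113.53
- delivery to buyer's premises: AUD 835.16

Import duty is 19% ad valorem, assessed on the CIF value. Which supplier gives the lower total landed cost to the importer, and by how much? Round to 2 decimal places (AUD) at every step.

Supplier A (CFR):
CIF value = CFR price + insurance = 313708.85 + 371.37 = 314080.22
Import duty = 314080.22 × 19% = 59675.24
Buyer bears (A): 371.37 + 553.37 + 113.53 + 835.16 = 1873.43
Landed cost (A) = invoice 313708.85 + 1873.43 + duty 59675.24 = 375257.52
Supplier B (FOB):
CIF value = FOB price + freight + insurance = 344231.98 + 1704.41 + 371.37 = 346307.76
Import duty = 346307.76 × 19% = 65798.47
Buyer bears (B): 1704.41 + 371.37 + 553.37 + 113.53 + 835.16 = 3577.84
Landed cost (B) = invoice 344231.98 + 3577.84 + duty 65798.47 = 413608.29
Difference = |375257.52 − 413608.29| = 38350.77

Supplier A is cheaper by AUD 38350.77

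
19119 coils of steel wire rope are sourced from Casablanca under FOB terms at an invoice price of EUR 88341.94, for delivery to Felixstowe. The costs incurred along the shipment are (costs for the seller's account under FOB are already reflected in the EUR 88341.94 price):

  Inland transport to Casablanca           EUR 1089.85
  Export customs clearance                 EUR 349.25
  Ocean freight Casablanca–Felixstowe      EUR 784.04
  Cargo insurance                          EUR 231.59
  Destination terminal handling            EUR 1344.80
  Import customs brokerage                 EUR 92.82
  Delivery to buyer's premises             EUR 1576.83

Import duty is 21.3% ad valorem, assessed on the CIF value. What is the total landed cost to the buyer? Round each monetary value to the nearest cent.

FOB: the seller bears costs until goods are on board at the origin port; the buyer bears freight, insurance and all costs thereafter.
Already in the invoice (seller's account under FOB): inland to port, export clearance — exclude.
CIF value = FOB price + freight + insurance = 88341.94 + 784.04 + 231.59 = 89357.57
Import duty = 89357.57 × 21.3% = 19033.16
Buyer bears: freight 784.04 + insurance 231.59 + destination terminal 1344.80 + brokerage 92.82 + delivery 1576.83 + duty 19033.16 = 23063.24
Landed cost = invoice 88341.94 + 23063.24 = 111405.18

Total landed cost: EUR 111405.18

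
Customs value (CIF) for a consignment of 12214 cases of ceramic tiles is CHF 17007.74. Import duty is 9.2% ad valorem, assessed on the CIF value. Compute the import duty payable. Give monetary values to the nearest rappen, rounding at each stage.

Import duty: CHF 1564.71

Import duty = 17007.74 × 9.2% = 1564.71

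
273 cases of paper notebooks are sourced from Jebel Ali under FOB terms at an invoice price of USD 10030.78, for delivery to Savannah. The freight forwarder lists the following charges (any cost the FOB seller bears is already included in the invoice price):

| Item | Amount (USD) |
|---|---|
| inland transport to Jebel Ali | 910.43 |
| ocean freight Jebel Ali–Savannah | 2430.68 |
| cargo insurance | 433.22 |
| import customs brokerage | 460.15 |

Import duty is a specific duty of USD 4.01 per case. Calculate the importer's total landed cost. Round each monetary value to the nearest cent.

FOB: the seller bears costs until goods are on board at the origin port; the buyer bears freight, insurance and all costs thereafter.
Already in the invoice (seller's account under FOB): inland to port — exclude.
CIF value = FOB price + freight + insurance = 10030.78 + 2430.68 + 433.22 = 12894.68
Import duty = 273 × 4.01 = 1094.73
Buyer bears: freight 2430.68 + insurance 433.22 + brokerage 460.15 + duty 1094.73 = 4418.78
Landed cost = invoice 10030.78 + 4418.78 = 14449.56

Total landed cost: USD 14449.56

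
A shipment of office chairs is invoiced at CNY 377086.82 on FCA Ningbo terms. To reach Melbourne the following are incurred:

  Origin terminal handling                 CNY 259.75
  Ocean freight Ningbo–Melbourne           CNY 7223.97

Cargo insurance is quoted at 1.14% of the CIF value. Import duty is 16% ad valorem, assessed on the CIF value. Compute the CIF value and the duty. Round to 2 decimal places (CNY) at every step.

Let C be the CIF value. C = FCA price + pre-shipment costs + freight + 1.14% × C
C − 1.14% × C = 377086.82 + 259.75 + 7223.97
0.9886 × C = 384570.54
C = 384570.54 / 0.9886 = 389005.20
Insurance premium = 1.14% × 389005.20 = 4434.66
Import duty = 389005.20 × 16% = 62240.83

CIF value: CNY 389005.20; import duty: CNY 62240.83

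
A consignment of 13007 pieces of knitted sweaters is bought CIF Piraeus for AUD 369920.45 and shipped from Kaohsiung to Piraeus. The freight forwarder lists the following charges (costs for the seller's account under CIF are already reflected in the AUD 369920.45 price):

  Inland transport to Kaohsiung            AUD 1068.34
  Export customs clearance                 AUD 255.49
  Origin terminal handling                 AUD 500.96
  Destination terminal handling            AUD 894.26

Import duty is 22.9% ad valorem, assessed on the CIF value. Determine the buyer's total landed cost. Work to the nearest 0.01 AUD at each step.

Total landed cost: AUD 455526.49

CIF: the seller pays costs through ocean freight and marine insurance to the destination port.
Already in the invoice (seller's account under CIF): inland to port, export clearance, origin terminal — exclude.
The CIF price already equals the CIF value: 369920.45
Import duty = 369920.45 × 22.9% = 84711.78
Buyer bears: destination terminal 894.26 + duty 84711.78 = 85606.04
Landed cost = invoice 369920.45 + 85606.04 = 455526.49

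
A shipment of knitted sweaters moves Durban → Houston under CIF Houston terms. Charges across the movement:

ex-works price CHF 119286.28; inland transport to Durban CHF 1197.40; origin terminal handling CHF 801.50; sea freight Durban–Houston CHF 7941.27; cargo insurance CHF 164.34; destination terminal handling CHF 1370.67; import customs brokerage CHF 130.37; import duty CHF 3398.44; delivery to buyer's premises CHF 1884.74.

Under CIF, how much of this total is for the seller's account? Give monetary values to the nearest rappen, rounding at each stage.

CIF: the seller pays costs through ocean freight and marine insurance to the destination port.
Seller's account: goods 119286.28 + inland to port 1197.40 + origin terminal 801.50 + freight 7941.27 + insurance 164.34 = 129390.79
Buyer's account: destination terminal 1370.67 + brokerage 130.37 + duty 3398.44 + delivery 1884.74 = 6784.22

Seller's account: CHF 129390.79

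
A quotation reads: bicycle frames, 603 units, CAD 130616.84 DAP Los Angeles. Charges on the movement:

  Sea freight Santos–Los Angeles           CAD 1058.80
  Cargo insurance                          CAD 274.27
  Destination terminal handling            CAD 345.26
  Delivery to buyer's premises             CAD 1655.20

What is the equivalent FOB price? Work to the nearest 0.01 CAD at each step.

From DAP to FOB, the seller no longer bears: freight, insurance, destination terminal, delivery.
FOB price = 130616.84 − 1058.80 − 274.27 − 345.26 − 1655.20 = 127283.31

FOB price: CAD 127283.31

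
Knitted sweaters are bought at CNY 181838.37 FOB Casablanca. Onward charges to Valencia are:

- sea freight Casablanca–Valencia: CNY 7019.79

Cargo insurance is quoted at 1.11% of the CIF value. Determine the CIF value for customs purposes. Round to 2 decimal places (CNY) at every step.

Let C be the CIF value. C = FOB price + freight + 1.11% × C
C − 1.11% × C = 181838.37 + 7019.79
0.9889 × C = 188858.16
C = 188858.16 / 0.9889 = 190978.02
Insurance premium = 1.11% × 190978.02 = 2119.86

CIF value: CNY 190978.02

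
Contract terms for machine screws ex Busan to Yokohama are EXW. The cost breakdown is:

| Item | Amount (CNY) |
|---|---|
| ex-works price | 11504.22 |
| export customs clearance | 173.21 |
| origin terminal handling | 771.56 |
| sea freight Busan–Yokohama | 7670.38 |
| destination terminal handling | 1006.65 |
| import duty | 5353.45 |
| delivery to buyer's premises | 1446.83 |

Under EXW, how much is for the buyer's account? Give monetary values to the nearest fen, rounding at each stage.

Buyer's account: CNY 16422.08

EXW: the seller makes goods available at their premises; the buyer bears all onward costs.
Seller's account: goods 11504.22 = 11504.22
Buyer's account: export clearance 173.21 + origin terminal 771.56 + freight 7670.38 + destination terminal 1006.65 + duty 5353.45 + delivery 1446.83 = 16422.08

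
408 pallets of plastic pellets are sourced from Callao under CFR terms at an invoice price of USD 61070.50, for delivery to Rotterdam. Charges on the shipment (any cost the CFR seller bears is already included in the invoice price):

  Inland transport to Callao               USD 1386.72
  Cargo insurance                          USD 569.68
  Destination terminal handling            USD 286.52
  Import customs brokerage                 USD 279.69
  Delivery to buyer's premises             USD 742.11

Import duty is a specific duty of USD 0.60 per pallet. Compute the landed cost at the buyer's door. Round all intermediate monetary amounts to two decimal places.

CFR: the seller pays costs through ocean freight to the destination port, but not insurance.
Already in the invoice (seller's account under CFR): inland to port — exclude.
CIF value = CFR price + insurance = 61070.50 + 569.68 = 61640.18
Import duty = 408 × 0.60 = 244.80
Buyer bears: insurance 569.68 + destination terminal 286.52 + brokerage 279.69 + delivery 742.11 + duty 244.80 = 2122.80
Landed cost = invoice 61070.50 + 2122.80 = 63193.30

Total landed cost: USD 63193.30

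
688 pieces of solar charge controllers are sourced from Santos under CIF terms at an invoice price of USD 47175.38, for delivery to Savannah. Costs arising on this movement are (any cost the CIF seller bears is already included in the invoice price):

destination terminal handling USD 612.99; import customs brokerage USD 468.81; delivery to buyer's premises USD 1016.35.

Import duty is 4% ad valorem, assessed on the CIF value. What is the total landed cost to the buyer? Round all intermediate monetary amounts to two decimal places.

Total landed cost: USD 51160.55

CIF: the seller pays costs through ocean freight and marine insurance to the destination port.
The CIF price already equals the CIF value: 47175.38
Import duty = 47175.38 × 4% = 1887.02
Buyer bears: destination terminal 612.99 + brokerage 468.81 + delivery 1016.35 + duty 1887.02 = 3985.17
Landed cost = invoice 47175.38 + 3985.17 = 51160.55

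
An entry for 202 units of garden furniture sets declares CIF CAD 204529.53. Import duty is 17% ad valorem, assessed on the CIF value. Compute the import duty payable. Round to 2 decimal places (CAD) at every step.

Import duty = 204529.53 × 17% = 34770.02

Import duty: CAD 34770.02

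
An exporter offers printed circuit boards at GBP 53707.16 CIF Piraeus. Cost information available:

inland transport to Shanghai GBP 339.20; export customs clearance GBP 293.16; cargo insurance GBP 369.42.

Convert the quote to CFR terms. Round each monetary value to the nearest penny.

Not relevant to the conversion: export clearance, inland to port — on the seller under both CIF and CFR; already in the CIF price and stays in the CFR price.
From CIF to CFR, the seller no longer bears: insurance.
CFR price = 53707.16 − 369.42 = 53337.74

CFR price: GBP 53337.74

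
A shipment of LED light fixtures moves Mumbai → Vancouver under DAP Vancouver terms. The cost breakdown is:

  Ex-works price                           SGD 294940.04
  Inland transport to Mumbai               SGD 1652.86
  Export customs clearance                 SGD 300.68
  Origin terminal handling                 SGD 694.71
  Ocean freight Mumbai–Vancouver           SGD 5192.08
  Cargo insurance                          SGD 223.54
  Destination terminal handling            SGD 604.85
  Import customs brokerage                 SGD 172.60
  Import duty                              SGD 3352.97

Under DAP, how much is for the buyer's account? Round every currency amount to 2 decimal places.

DAP: the seller bears all costs to the named destination except import duty and clearance.
Seller's account: goods 294940.04 + inland to port 1652.86 + export clearance 300.68 + origin terminal 694.71 + freight 5192.08 + insurance 223.54 + destination terminal 604.85 = 303608.76
Buyer's account: brokerage 172.60 + duty 3352.97 = 3525.57

Buyer's account: SGD 3525.57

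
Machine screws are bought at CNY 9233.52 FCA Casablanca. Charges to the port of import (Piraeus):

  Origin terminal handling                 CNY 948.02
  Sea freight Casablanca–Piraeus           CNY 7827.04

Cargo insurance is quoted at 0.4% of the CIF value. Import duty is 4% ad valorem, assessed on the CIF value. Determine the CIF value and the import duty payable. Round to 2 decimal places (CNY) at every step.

CIF value: CNY 18080.90; import duty: CNY 723.24

Let C be the CIF value. C = FCA price + pre-shipment costs + freight + 0.4% × C
C − 0.4% × C = 9233.52 + 948.02 + 7827.04
0.996 × C = 18008.58
C = 18008.58 / 0.996 = 18080.90
Insurance premium = 0.4% × 18080.90 = 72.32
Import duty = 18080.90 × 4% = 723.24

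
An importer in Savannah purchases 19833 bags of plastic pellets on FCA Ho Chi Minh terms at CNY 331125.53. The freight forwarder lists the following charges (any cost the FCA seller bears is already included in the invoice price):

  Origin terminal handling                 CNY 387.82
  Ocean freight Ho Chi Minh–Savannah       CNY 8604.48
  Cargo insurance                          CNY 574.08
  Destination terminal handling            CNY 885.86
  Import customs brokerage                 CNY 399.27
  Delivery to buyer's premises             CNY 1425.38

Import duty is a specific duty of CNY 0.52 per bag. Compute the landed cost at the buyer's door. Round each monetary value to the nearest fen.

Total landed cost: CNY 353715.58

FCA: the seller delivers export-cleared goods to the carrier; the buyer bears costs from that point.
CIF value = FCA price + origin terminal + freight + insurance = 331125.53 + 387.82 + 8604.48 + 574.08 = 340691.91
Import duty = 19833 × 0.52 = 10313.16
Buyer bears: origin terminal 387.82 + freight 8604.48 + insurance 574.08 + destination terminal 885.86 + brokerage 399.27 + delivery 1425.38 + duty 10313.16 = 22590.05
Landed cost = invoice 331125.53 + 22590.05 = 353715.58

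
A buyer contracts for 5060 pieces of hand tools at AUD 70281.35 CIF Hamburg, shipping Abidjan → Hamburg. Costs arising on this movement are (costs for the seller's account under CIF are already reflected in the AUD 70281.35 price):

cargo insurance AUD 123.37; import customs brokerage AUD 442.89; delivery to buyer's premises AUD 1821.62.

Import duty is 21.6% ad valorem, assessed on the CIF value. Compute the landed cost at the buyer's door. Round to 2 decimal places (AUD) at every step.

CIF: the seller pays costs through ocean freight and marine insurance to the destination port.
Already in the invoice (seller's account under CIF): insurance — exclude.
The CIF price already equals the CIF value: 70281.35
Import duty = 70281.35 × 21.6% = 15180.77
Buyer bears: brokerage 442.89 + delivery 1821.62 + duty 15180.77 = 17445.28
Landed cost = invoice 70281.35 + 17445.28 = 87726.63

Total landed cost: AUD 87726.63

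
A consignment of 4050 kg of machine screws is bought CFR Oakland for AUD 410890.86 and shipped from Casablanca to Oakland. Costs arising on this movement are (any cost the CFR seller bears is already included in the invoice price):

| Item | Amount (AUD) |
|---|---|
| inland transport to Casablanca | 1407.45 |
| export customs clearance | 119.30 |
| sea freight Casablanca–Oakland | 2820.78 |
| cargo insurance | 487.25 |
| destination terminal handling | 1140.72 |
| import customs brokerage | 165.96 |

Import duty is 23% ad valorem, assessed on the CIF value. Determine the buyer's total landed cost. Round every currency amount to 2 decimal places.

Total landed cost: AUD 507301.76

CFR: the seller pays costs through ocean freight to the destination port, but not insurance.
Already in the invoice (seller's account under CFR): inland to port, export clearance, freight — exclude.
CIF value = CFR price + insurance = 410890.86 + 487.25 = 411378.11
Import duty = 411378.11 × 23% = 94616.97
Buyer bears: insurance 487.25 + destination terminal 1140.72 + brokerage 165.96 + duty 94616.97 = 96410.90
Landed cost = invoice 410890.86 + 96410.90 = 507301.76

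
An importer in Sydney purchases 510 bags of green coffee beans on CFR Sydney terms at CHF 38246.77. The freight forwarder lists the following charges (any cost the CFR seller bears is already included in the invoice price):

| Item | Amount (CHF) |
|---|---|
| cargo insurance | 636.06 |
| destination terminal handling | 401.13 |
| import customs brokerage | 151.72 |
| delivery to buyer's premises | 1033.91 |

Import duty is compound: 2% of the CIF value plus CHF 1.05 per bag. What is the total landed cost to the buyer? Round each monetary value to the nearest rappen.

Total landed cost: CHF 41782.75

CFR: the seller pays costs through ocean freight to the destination port, but not insurance.
CIF value = CFR price + insurance = 38246.77 + 636.06 = 38882.83
Ad valorem component: 38882.83 × 2% = 777.66
Specific component: 510 × 1.05 = 535.50
Import duty = 777.66 + 535.50 = 1313.16
Buyer bears: insurance 636.06 + destination terminal 401.13 + brokerage 151.72 + delivery 1033.91 + duty 1313.16 = 3535.98
Landed cost = invoice 38246.77 + 3535.98 = 41782.75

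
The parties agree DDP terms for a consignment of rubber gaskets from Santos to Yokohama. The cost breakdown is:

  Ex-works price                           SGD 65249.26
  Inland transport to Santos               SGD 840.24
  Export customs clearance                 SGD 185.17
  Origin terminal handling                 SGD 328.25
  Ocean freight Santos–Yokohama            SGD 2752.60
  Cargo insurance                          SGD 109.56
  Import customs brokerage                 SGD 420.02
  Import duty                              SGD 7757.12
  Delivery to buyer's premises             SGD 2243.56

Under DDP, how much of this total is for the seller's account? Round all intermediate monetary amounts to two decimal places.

Seller's account: SGD 79885.78

DDP: the seller bears all costs including import duty.
Seller's account: goods 65249.26 + inland to port 840.24 + export clearance 185.17 + origin terminal 328.25 + freight 2752.60 + insurance 109.56 + brokerage 420.02 + duty 7757.12 + delivery 2243.56 = 79885.78
Buyer's account: 0.00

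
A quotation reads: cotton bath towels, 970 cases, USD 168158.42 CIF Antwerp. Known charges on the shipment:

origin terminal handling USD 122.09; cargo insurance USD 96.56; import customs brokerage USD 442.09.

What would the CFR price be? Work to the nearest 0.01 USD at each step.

Not relevant to the conversion: origin terminal — on the seller under both CIF and CFR; already in the CIF price and stays in the CFR price. brokerage — on the buyer under both terms; not part of either seller's price.
From CIF to CFR, the seller no longer bears: insurance.
CFR price = 168158.42 − 96.56 = 168061.86

CFR price: USD 168061.86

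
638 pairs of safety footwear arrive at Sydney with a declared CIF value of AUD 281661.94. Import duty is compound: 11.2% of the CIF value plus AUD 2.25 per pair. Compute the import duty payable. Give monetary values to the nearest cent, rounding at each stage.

Import duty: AUD 32981.64

Ad valorem component: 281661.94 × 11.2% = 31546.14
Specific component: 638 × 2.25 = 1435.50
Import duty = 31546.14 + 1435.50 = 32981.64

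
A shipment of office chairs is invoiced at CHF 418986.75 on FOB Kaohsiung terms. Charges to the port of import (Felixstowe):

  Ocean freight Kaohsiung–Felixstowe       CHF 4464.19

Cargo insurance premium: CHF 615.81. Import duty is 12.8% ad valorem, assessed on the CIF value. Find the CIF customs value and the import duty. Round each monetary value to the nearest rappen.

CIF = FOB price + freight + insurance
CIF = 418986.75 + 4464.19 + 615.81 = 424066.75
Import duty = 424066.75 × 12.8% = 54280.54

CIF value: CHF 424066.75; import duty: CHF 54280.54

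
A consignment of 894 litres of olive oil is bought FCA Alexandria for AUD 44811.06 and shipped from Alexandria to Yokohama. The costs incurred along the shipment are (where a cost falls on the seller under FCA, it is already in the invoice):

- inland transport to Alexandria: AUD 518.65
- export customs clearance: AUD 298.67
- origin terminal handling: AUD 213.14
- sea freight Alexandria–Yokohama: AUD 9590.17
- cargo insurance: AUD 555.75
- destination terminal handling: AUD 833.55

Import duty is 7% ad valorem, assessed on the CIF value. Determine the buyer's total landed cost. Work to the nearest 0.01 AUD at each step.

Total landed cost: AUD 59865.58

FCA: the seller delivers export-cleared goods to the carrier; the buyer bears costs from that point.
Already in the invoice (seller's account under FCA): inland to port, export clearance — exclude.
CIF value = FCA price + origin terminal + freight + insurance = 44811.06 + 213.14 + 9590.17 + 555.75 = 55170.12
Import duty = 55170.12 × 7% = 3861.91
Buyer bears: origin terminal 213.14 + freight 9590.17 + insurance 555.75 + destination terminal 833.55 + duty 3861.91 = 15054.52
Landed cost = invoice 44811.06 + 15054.52 = 59865.58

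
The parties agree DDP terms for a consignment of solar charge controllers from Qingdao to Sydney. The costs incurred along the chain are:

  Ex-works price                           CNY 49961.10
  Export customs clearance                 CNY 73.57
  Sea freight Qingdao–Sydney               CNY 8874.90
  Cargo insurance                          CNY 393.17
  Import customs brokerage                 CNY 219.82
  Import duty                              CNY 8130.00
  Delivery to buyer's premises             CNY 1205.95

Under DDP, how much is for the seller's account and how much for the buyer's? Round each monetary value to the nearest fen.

Seller: CNY 68858.51; buyer: CNY 0.00

DDP: the seller bears all costs including import duty.
Seller's account: goods 49961.10 + export clearance 73.57 + freight 8874.90 + insurance 393.17 + brokerage 219.82 + duty 8130.00 + delivery 1205.95 = 68858.51
Buyer's account: 0.00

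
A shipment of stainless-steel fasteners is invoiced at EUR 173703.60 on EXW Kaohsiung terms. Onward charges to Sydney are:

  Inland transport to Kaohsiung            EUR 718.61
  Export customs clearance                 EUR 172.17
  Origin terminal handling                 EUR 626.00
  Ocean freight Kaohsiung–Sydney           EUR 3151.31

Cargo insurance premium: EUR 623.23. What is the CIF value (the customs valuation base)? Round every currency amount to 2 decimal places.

CIF value: EUR 178994.92

CIF = EXW price + pre-shipment costs + freight + insurance
CIF = 173703.60 + 718.61 + 172.17 + 626.00 + 3151.31 + 623.23 = 178994.92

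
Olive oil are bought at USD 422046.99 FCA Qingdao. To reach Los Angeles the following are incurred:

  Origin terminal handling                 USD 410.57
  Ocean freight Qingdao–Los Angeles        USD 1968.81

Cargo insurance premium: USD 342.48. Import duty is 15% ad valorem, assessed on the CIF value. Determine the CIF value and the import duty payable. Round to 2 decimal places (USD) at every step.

CIF = FCA price + pre-shipment costs + freight + insurance
CIF = 422046.99 + 410.57 + 1968.81 + 342.48 = 424768.85
Import duty = 424768.85 × 15% = 63715.33

CIF value: USD 424768.85; import duty: USD 63715.33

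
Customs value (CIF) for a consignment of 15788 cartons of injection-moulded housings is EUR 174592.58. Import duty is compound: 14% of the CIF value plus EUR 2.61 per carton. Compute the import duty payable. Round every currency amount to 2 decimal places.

Ad valorem component: 174592.58 × 14% = 24442.96
Specific component: 15788 × 2.61 = 41206.68
Import duty = 24442.96 + 41206.68 = 65649.64

Import duty: EUR 65649.64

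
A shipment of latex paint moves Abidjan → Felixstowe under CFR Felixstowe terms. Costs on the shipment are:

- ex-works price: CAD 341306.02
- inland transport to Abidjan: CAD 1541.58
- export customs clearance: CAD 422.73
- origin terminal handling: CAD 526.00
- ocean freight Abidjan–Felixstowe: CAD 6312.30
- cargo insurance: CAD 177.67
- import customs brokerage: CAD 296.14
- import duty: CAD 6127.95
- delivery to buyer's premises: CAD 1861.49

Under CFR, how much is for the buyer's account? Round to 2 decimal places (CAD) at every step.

CFR: the seller pays costs through ocean freight to the destination port, but not insurance.
Seller's account: goods 341306.02 + inland to port 1541.58 + export clearance 422.73 + origin terminal 526.00 + freight 6312.30 = 350108.63
Buyer's account: insurance 177.67 + brokerage 296.14 + duty 6127.95 + delivery 1861.49 = 8463.25

Buyer's account: CAD 8463.25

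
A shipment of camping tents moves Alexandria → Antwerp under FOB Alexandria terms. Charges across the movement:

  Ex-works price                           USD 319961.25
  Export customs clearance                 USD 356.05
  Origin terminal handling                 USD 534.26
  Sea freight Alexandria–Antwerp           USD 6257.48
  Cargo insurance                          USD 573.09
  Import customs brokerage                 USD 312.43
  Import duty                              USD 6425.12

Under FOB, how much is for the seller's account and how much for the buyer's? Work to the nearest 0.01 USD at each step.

Seller: USD 320851.56; buyer: USD 13568.12

FOB: the seller bears costs until goods are on board at the origin port; the buyer bears freight, insurance and all costs thereafter.
Seller's account: goods 319961.25 + export clearance 356.05 + origin terminal 534.26 = 320851.56
Buyer's account: freight 6257.48 + insurance 573.09 + brokerage 312.43 + duty 6425.12 = 13568.12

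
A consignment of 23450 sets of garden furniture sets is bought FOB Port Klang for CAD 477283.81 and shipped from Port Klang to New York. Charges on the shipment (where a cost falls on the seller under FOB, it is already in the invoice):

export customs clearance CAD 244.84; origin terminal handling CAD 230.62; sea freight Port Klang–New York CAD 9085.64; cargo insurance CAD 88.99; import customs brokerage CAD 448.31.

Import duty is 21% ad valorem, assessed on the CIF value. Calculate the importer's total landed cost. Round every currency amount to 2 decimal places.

Total landed cost: CAD 589063.02

FOB: the seller bears costs until goods are on board at the origin port; the buyer bears freight, insurance and all costs thereafter.
Already in the invoice (seller's account under FOB): export clearance, origin terminal — exclude.
CIF value = FOB price + freight + insurance = 477283.81 + 9085.64 + 88.99 = 486458.44
Import duty = 486458.44 × 21% = 102156.27
Buyer bears: freight 9085.64 + insurance 88.99 + brokerage 448.31 + duty 102156.27 = 111779.21
Landed cost = invoice 477283.81 + 111779.21 = 589063.02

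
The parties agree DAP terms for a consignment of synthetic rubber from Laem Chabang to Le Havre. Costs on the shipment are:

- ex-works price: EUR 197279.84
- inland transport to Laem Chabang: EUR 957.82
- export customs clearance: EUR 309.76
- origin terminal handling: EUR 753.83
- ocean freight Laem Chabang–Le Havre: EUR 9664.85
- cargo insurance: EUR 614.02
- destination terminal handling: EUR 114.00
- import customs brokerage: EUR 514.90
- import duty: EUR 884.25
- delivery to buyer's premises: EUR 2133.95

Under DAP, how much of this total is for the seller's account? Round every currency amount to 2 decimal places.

Seller's account: EUR 211828.07

DAP: the seller bears all costs to the named destination except import duty and clearance.
Seller's account: goods 197279.84 + inland to port 957.82 + export clearance 309.76 + origin terminal 753.83 + freight 9664.85 + insurance 614.02 + destination terminal 114.00 + delivery 2133.95 = 211828.07
Buyer's account: brokerage 514.90 + duty 884.25 = 1399.15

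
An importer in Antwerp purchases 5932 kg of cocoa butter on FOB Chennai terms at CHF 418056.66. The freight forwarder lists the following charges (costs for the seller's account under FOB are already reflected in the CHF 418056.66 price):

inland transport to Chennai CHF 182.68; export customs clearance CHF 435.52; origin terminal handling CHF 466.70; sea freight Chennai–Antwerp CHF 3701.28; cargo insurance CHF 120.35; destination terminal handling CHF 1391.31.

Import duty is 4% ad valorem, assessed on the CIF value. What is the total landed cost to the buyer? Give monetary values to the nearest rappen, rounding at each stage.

Total landed cost: CHF 440144.73

FOB: the seller bears costs until goods are on board at the origin port; the buyer bears freight, insurance and all costs thereafter.
Already in the invoice (seller's account under FOB): inland to port, export clearance, origin terminal — exclude.
CIF value = FOB price + freight + insurance = 418056.66 + 3701.28 + 120.35 = 421878.29
Import duty = 421878.29 × 4% = 16875.13
Buyer bears: freight 3701.28 + insurance 120.35 + destination terminal 1391.31 + duty 16875.13 = 22088.07
Landed cost = invoice 418056.66 + 22088.07 = 440144.73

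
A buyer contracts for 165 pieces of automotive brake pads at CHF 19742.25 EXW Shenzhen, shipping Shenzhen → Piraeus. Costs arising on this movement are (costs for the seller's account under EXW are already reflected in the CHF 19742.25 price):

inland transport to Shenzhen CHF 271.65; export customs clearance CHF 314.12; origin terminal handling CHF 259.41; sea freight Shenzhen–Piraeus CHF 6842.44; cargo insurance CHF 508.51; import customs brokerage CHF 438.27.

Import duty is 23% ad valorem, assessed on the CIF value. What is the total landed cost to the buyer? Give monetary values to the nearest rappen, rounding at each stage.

EXW: the seller makes goods available at their premises; the buyer bears all onward costs.
CIF value = EXW price + inland to port + export clearance + origin terminal + freight + insurance = 19742.25 + 271.65 + 314.12 + 259.41 + 6842.44 + 508.51 = 27938.38
Import duty = 27938.38 × 23% = 6425.83
Buyer bears: inland to port 271.65 + export clearance 314.12 + origin terminal 259.41 + freight 6842.44 + insurance 508.51 + brokerage 438.27 + duty 6425.83 = 15060.23
Landed cost = invoice 19742.25 + 15060.23 = 34802.48

Total landed cost: CHF 34802.48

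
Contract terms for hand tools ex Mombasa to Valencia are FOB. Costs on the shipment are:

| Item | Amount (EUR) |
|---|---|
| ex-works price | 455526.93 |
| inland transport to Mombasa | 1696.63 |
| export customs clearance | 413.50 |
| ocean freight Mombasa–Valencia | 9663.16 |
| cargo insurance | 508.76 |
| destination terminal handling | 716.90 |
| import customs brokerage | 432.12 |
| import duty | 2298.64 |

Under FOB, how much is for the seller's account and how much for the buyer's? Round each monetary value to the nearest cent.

FOB: the seller bears costs until goods are on board at the origin port; the buyer bears freight, insurance and all costs thereafter.
Seller's account: goods 455526.93 + inland to port 1696.63 + export clearance 413.50 = 457637.06
Buyer's account: freight 9663.16 + insurance 508.76 + destination terminal 716.90 + brokerage 432.12 + duty 2298.64 = 13619.58

Seller: EUR 457637.06; buyer: EUR 13619.58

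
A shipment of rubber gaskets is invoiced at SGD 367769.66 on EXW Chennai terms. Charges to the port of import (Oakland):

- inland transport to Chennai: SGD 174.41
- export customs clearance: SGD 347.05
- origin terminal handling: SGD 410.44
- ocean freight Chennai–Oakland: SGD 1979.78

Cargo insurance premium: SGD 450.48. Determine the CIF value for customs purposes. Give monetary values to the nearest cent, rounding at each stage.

CIF = EXW price + pre-shipment costs + freight + insurance
CIF = 367769.66 + 174.41 + 347.05 + 410.44 + 1979.78 + 450.48 = 371131.82

CIF value: SGD 371131.82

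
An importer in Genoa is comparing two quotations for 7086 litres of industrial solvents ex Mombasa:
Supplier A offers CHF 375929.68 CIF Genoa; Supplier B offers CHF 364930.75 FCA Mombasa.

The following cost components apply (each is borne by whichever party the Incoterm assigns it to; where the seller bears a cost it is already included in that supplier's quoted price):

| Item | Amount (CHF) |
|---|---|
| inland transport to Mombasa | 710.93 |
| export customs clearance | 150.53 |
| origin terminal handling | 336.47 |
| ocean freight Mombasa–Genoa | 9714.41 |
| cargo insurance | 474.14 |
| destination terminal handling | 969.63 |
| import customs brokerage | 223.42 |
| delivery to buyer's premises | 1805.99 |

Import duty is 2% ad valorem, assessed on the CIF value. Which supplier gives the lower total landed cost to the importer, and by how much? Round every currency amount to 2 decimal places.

Supplier A (CIF):
The CIF price already equals the CIF value: 375929.68
Import duty = 375929.68 × 2% = 7518.59
Buyer bears (A): 969.63 + 223.42 + 1805.99 = 2999.04
Landed cost (A) = invoice 375929.68 + 2999.04 + duty 7518.59 = 386447.31
Supplier B (FCA):
CIF value = FCA price + origin terminal + freight + insurance = 364930.75 + 336.47 + 9714.41 + 474.14 = 375455.77
Import duty = 375455.77 × 2% = 7509.12
Buyer bears (B): 336.47 + 9714.41 + 474.14 + 969.63 + 223.42 + 1805.99 = 13524.06
Landed cost (B) = invoice 364930.75 + 13524.06 + duty 7509.12 = 385963.93
Difference = |386447.31 − 385963.93| = 483.38

Supplier B is cheaper by CHF 483.38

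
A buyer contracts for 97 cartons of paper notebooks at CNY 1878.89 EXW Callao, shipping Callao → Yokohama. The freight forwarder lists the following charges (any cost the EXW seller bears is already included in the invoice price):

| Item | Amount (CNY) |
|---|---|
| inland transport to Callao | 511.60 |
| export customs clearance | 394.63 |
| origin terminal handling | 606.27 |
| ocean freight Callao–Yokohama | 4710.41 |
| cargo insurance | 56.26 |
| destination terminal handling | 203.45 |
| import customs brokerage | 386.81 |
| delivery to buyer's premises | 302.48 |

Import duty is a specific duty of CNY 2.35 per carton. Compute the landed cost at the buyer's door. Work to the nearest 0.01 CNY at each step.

EXW: the seller makes goods available at their premises; the buyer bears all onward costs.
CIF value = EXW price + inland to port + export clearance + origin terminal + freight + insurance = 1878.89 + 511.60 + 394.63 + 606.27 + 4710.41 + 56.26 = 8158.06
Import duty = 97 × 2.35 = 227.95
Buyer bears: inland to port 511.60 + export clearance 394.63 + origin terminal 606.27 + freight 4710.41 + insurance 56.26 + destination terminal 203.45 + brokerage 386.81 + delivery 302.48 + duty 227.95 = 7399.86
Landed cost = invoice 1878.89 + 7399.86 = 9278.75

Total landed cost: CNY 9278.75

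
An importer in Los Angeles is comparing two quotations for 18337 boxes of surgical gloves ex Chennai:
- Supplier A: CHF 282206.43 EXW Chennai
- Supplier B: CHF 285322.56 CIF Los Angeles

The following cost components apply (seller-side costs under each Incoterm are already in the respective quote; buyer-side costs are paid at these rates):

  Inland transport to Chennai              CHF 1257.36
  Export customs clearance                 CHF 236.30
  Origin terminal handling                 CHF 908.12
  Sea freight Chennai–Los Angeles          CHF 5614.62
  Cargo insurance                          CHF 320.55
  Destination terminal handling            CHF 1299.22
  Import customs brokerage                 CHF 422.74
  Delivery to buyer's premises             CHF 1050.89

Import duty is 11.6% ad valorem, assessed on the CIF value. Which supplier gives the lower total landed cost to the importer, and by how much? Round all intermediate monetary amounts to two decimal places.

Supplier A (EXW):
CIF value = EXW price + inland to port + export clearance + origin terminal + freight + insurance = 282206.43 + 1257.36 + 236.30 + 908.12 + 5614.62 + 320.55 = 290543.38
Import duty = 290543.38 × 11.6% = 33703.03
Buyer bears (A): 1257.36 + 236.30 + 908.12 + 5614.62 + 320.55 + 1299.22 + 422.74 + 1050.89 = 11109.80
Landed cost (A) = invoice 282206.43 + 11109.80 + duty 33703.03 = 327019.26
Supplier B (CIF):
The CIF price already equals the CIF value: 285322.56
Import duty = 285322.56 × 11.6% = 33097.42
Buyer bears (B): 1299.22 + 422.74 + 1050.89 = 2772.85
Landed cost (B) = invoice 285322.56 + 2772.85 + duty 33097.42 = 321192.83
Difference = |327019.26 − 321192.83| = 5826.43

Supplier B is cheaper by CHF 5826.43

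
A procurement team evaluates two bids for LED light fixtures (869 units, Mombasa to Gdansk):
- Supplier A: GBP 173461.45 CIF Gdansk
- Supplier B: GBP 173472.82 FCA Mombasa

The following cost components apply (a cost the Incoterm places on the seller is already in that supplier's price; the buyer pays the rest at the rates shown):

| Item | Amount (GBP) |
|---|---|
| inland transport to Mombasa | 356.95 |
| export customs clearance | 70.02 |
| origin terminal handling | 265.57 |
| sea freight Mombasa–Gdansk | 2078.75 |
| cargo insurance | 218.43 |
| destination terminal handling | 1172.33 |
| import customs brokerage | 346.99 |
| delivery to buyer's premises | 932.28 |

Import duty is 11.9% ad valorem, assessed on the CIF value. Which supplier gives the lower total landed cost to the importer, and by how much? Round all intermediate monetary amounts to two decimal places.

Supplier A is cheaper by GBP 2880.44

Supplier A (CIF):
The CIF price already equals the CIF value: 173461.45
Import duty = 173461.45 × 11.9% = 20641.91
Buyer bears (A): 1172.33 + 346.99 + 932.28 = 2451.60
Landed cost (A) = invoice 173461.45 + 2451.60 + duty 20641.91 = 196554.96
Supplier B (FCA):
CIF value = FCA price + origin terminal + freight + insurance = 173472.82 + 265.57 + 2078.75 + 218.43 = 176035.57
Import duty = 176035.57 × 11.9% = 20948.23
Buyer bears (B): 265.57 + 2078.75 + 218.43 + 1172.33 + 346.99 + 932.28 = 5014.35
Landed cost (B) = invoice 173472.82 + 5014.35 + duty 20948.23 = 199435.40
Difference = |196554.96 − 199435.40| = 2880.44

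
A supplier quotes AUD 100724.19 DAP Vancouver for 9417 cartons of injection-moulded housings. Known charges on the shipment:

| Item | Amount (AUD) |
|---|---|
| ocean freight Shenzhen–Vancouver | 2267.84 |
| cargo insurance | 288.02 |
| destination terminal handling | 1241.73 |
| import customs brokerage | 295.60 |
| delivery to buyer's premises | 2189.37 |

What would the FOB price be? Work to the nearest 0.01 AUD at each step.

FOB price: AUD 94737.23

Not relevant to the conversion: brokerage — on the buyer under both terms; not part of either seller's price.
From DAP to FOB, the seller no longer bears: freight, insurance, destination terminal, delivery.
FOB price = 100724.19 − 2267.84 − 288.02 − 1241.73 − 2189.37 = 94737.23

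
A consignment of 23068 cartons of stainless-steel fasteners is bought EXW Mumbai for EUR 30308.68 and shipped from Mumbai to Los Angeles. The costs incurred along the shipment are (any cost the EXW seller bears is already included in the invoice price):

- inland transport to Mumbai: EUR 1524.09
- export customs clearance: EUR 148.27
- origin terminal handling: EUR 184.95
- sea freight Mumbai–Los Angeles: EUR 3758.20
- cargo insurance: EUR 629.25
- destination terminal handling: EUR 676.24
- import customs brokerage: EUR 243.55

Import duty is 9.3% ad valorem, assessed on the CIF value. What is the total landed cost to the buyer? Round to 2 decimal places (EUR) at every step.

EXW: the seller makes goods available at their premises; the buyer bears all onward costs.
CIF value = EXW price + inland to port + export clearance + origin terminal + freight + insurance = 30308.68 + 1524.09 + 148.27 + 184.95 + 3758.20 + 629.25 = 36553.44
Import duty = 36553.44 × 9.3% = 3399.47
Buyer bears: inland to port 1524.09 + export clearance 148.27 + origin terminal 184.95 + freight 3758.20 + insurance 629.25 + destination terminal 676.24 + brokerage 243.55 + duty 3399.47 = 10564.02
Landed cost = invoice 30308.68 + 10564.02 = 40872.70

Total landed cost: EUR 40872.70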